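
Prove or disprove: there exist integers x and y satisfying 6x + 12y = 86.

No such integers exist.

gcd(6, 12) = 6, so every integer of the form 6x + 12y is a multiple of 6.
But 86 is not a multiple of 6 (it leaves remainder 2).
Therefore 6x + 12y = 86 has no solution in integers.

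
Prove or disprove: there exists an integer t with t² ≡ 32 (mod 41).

t = 27

t = 27 works: 27² = 729, and 729 − 32 = 697 = 17·41.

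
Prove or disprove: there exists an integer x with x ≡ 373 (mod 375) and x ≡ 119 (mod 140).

No such integer exists.

gcd(375, 140) = 5. If x ≡ 373 (mod 375) and x ≡ 119 (mod 140), then x ≡ 373 (mod 5) and x ≡ 119 (mod 5).
However 373 ≡ 3 and 119 ≡ 4 (mod 5), and 3 ≠ 4.
Hence the system has no solution.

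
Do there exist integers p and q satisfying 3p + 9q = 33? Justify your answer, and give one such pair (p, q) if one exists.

gcd(3, 9) = 3, and 3 divides 33, so integer solutions exist.
Dividing through by 3 reduces the equation to 1p + 3q = 11.
The coefficient of p is 1, so setting q = 0 and p = 11 already solves it.
Subtracting 3·3 from p and adding 3·1 to q gives the tidier solution (2, 3).
Check: 3·2 + 9·3 = 6 + 27 = 33. ✓

p = 2, q = 3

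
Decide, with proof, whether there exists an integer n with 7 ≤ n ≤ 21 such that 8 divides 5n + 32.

At n = 7 the value 67 is not a multiple of 8. Try n = 8: 5·8 + 32 = 72 = 9·8, which is divisible by 8.

n = 8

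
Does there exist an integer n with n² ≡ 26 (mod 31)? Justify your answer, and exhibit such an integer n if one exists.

There is no such integer.

31 is prime, so by Euler's criterion 26 is a square mod 31 iff 26^((31−1)/2) = 26^15 ≡ 1 (mod 31).
Repeated squaring mod 31: 26^2 = 676 ≡ 25; 26^4 ≡ 25² = 625 ≡ 5; 26^8 ≡ 5² = 25 ≡ 25.
Since 15 = 8 + 4 + 2 + 1, 26^15 ≡ 25 · 5 · 25 · 26; multiplying out mod 31: 25·5 = 125 ≡ 1, then 1·25 = 25 ≡ 25, then 25·26 = 650 ≡ 30. Thus 26^15 ≡ 30 ≡ −1 (mod 31).
The value −1 means 26 is a non-residue modulo 31, so n² ≡ 26 (mod 31) is impossible.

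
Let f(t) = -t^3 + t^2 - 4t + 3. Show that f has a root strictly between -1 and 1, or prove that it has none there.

Yes, f has a root in the interval.

f(-1) = 9 and f(1) = -1, which have opposite signs.
f is continuous everywhere (it is a polynomial), in particular on [-1, 1].
By the Intermediate Value Theorem f must vanish at some point of (-1, 1).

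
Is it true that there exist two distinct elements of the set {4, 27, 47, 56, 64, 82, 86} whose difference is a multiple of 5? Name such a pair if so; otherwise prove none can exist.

4 mod 5 = 4 and 64 mod 5 = 4, so 64 − 4 = 60 = 12·5.

The pair (4, 64) works.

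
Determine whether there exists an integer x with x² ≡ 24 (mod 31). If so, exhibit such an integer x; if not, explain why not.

31 is prime, so by Euler's criterion 24 is a square mod 31 iff 24^((31−1)/2) = 24^15 ≡ 1 (mod 31).
Repeated squaring mod 31: 24^2 = 576 ≡ 18; 24^4 ≡ 18² = 324 ≡ 14; 24^8 ≡ 14² = 196 ≡ 10.
Since 15 = 8 + 4 + 2 + 1, 24^15 ≡ 10 · 14 · 18 · 24; multiplying out mod 31: 10·14 = 140 ≡ 16, then 16·18 = 288 ≡ 9, then 9·24 = 216 ≡ 30. Thus 24^15 ≡ 30 ≡ −1 (mod 31).
By Euler's criterion 24 is a quadratic non-residue mod 31: no x satisfies x² ≡ 24 (mod 31).

No such integer exists.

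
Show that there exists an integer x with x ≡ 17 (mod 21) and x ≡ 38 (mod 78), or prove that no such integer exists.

Here gcd(21, 78) = 3, and both 17 and 38 leave remainder 2 mod 3, so the system is consistent.
Step through x = 17, 17 + 21, 17 + 2·21, …: the values 17, 38 reduce mod 78 to 17, 38. The value 38 hits 38.
Check: 38 mod 21 = 17, 38 mod 78 = 38. ✓

x = 38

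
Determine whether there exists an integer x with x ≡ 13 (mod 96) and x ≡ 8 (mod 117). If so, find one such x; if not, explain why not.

There is no such integer.

gcd(96, 117) = 3. If x ≡ 13 (mod 96) and x ≡ 8 (mod 117), then x ≡ 13 (mod 3) and x ≡ 8 (mod 3).
These are incompatible: 13 − 8 = 5 is not divisible by 3.
Hence the system has no solution.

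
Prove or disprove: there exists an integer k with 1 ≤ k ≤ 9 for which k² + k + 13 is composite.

k = 3

At k = 3: 3² + 3 + 13 = 25 = 5·5, which is composite.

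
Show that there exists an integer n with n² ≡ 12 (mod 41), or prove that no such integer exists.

Apply Euler's criterion with the prime 41: 12 is a quadratic residue iff 12^20 ≡ 1 (mod 41), and a non-residue iff it is ≡ −1.
Squaring successively (mod 41): 12^2 = 144 ≡ 21; 12^4 ≡ 21² = 441 ≡ 31; 12^8 ≡ 31² = 961 ≡ 18; 12^16 ≡ 18² = 324 ≡ 37.
Since 20 = 16 + 4, 12^20 ≡ 37 · 31; multiplying out mod 41: 37·31 = 1147 ≡ 40. Thus 12^20 ≡ 40 ≡ −1 (mod 41).
The value −1 means 12 is a non-residue modulo 41, so n² ≡ 12 (mod 41) is impossible.

There is no such integer.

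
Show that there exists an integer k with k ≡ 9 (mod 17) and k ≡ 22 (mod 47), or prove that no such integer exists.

The moduli 17 and 47 are coprime, so by the Chinese Remainder Theorem a unique solution modulo 799 exists.
Write k = 9 + 17t and require 9 + 17t ≡ 22 (mod 47), i.e. 17t ≡ 13 (mod 47).
To invert 17 modulo 47: 47 = 2·17 + 13, 17 = 1·13 + 4, 13 = 3·4 + 1, 4 = 4·1 + 0, and unwinding, 1 = 13 − 3·4 = 13 − 3·(17 − 1·13) = −3·17 + 4·13 = −3·17 + 4·(47 − 2·17) = 4·47 − 11·17. Thus 17⁻¹ ≡ -11 ≡ 36 (mod 47).
Multiplying by 36: t ≡ 36·13 = 468 ≡ 45 (mod 47).
Taking t = 45 gives k = 9 + 17·45 = 774.
Check: 774 mod 17 = 9, 774 mod 47 = 22. ✓

k = 774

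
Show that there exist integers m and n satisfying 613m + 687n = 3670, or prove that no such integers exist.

m = 526, n = -464

613 and 687 are coprime, so 613m + 687n ranges over all of ℤ.
Euclidean algorithm: 687 = 1·613 + 74, 613 = 8·74 + 21, 74 = 3·21 + 11, 21 = 1·11 + 10, 11 = 1·10 + 1, 10 = 10·1 + 0.
Back-substituting, 1 = 11 − 1·10 = 11 − (21 − 1·11) = −21 + 2·11 = −21 + 2·(74 − 3·21) = 2·74 − 7·21 = 2·74 − 7·(613 − 8·74) = −7·613 + 58·74 = −7·613 + 58·(687 − 1·613) = 58·687 − 65·613; that is, 613·(-65) + 687·58 = 1.
Scaling by 3670 gives the particular solution (m, n) = (-238550, 212860).
The general solution is m = -238550 + 687k, n = 212860 − 613k; taking k = 348 gives the smaller pair m = 526, n = -464.
Indeed 613·526 + 687·(-464) = 322438 − 318768 = 3670.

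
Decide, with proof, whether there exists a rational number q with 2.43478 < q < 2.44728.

Scale by 9: the interval becomes (21.91302, 22.02552), which contains the integer 22.
So q = 22/9 works: it is a ratio of integers, and dividing 9·2.43478 < 22 < 9·2.44728 through by 9 gives 2.43478 < 22/9 < 2.44728.

q = 22/9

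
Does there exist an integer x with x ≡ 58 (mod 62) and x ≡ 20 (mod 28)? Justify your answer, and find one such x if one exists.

x = 244

The moduli are not coprime: gcd(62, 28) = 2. Compatibility requires 2 ∣ (20 − 58) = -38, which holds, so solutions exist.
Step through x = 58, 58 + 62, 58 + 2·62, …: the values 58, 120, 182, 244 reduce mod 28 to 2, 8, 14, 20. The value 244 hits 20.
Indeed 244 ≡ 58 (mod 62) and 244 ≡ 20 (mod 28).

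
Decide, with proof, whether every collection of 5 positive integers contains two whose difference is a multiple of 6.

No; for instance {10, 11, 12, 13, 14} is a counterexample.

Try 5 consecutive integers, 10, 11, …, 14. Their remainders mod 6 are 4, 5, 0, 1, 2 — pairwise different, as any 5 ≤ 6 consecutive integers have distinct residues.
Any two of them differ by at most 4 < 6 and by at least 1, so no difference is a multiple of 6.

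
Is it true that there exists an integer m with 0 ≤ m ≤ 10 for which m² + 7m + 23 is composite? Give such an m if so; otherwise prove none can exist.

m = 7

At m = 7: 7² + 7·7 + 23 = 121 = 11·11, which is composite.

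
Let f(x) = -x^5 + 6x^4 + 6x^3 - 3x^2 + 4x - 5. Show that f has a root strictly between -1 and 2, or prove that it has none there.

Yes, f has a root in the interval.

f(-1) = -11 and f(2) = 103, which have opposite signs.
f is continuous everywhere (it is a polynomial), in particular on [-1, 2].
By the Intermediate Value Theorem f must vanish at some point of (-1, 2).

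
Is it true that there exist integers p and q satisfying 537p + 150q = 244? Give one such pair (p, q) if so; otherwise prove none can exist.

gcd(537, 150) = 3, so every integer of the form 537p + 150q is a multiple of 3.
But 244 = 3·81 + 1, so 3 ∤ 244.
Hence no integers p, q satisfy the equation.

No such integers exist.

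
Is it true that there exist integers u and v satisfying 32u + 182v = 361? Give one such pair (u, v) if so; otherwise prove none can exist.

No, no such integers exist.

Both 32 and 182 are divisible by gcd(32, 182) = 2, hence so is any combination 32u + 182v.
But 361 = 2·180 + 1, so 2 ∤ 361.
So the equation is unsolvable over ℤ.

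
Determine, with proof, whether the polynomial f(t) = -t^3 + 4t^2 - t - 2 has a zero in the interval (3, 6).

Yes, f has a root in the interval.

f(3) = 4 and f(6) = -80, which have opposite signs.
As a polynomial, f is continuous on every closed interval.
By the Intermediate Value Theorem f must vanish at some point of (3, 6).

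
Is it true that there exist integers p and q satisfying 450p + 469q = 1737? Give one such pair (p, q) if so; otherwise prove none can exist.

450 and 469 are coprime, so 450p + 469q ranges over all of ℤ.
Euclidean algorithm: 469 = 1·450 + 19, 450 = 23·19 + 13, 19 = 1·13 + 6, 13 = 2·6 + 1, 6 = 6·1 + 0.
Unwinding: 1 = 13 − 2·6 = 13 − 2·(19 − 1·13) = −2·19 + 3·13 = −2·19 + 3·(450 − 23·19) = 3·450 − 71·19 = 3·450 − 71·(469 − 1·450) = −71·469 + 74·450, i.e. 450·74 + 469·(-71) = 1.
Scaling by 1737 gives the particular solution (p, q) = (128538, -123327).
Shifting by a multiple of (469, −450) keeps it a solution: p = 128538 − 274·469 = 32, q = -123327 + 274·450 = -27.
Indeed 450·32 + 469·(-27) = 14400 − 12663 = 1737.

p = 32, q = -27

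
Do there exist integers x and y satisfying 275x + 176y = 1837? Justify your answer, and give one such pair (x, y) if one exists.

x = 15, y = -13

Since gcd(275, 176) = 11 and 1837 = 11·167, Bézout's identity guarantees a solution.
Dividing through by 11 reduces the equation to 25x + 16y = 167.
Dividing repeatedly: 25 = 1·16 + 9, 16 = 1·9 + 7, 9 = 1·7 + 2, 7 = 3·2 + 1, 2 = 2·1 + 0.
Back-substituting, 1 = 7 − 3·2 = 7 − 3·(9 − 1·7) = −3·9 + 4·7 = −3·9 + 4·(16 − 1·9) = 4·16 − 7·9 = 4·16 − 7·(25 − 1·16) = −7·25 + 11·16; that is, 25·(-7) + 16·11 = 1.
Times 167: 25·(-1169) + 16·1837 = 167, so (-1169, 1837) solves it.
Adding 74·16 to x and subtracting 74·25 from y gives the tidier solution (15, -13).
Indeed 275·15 + 176·(-13) = 4125 − 2288 = 1837.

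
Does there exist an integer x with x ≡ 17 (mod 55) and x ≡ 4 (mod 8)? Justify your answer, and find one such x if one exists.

x = 292

gcd(55, 8) = 1, so the Chinese Remainder Theorem guarantees exactly one residue class mod 440 satisfying both.
Any solution of the first congruence is x = 17 + 55t; substituting into the second, 55t ≡ 4 − 17 ≡ 3 (mod 8).
55 ≡ 7 (mod 8), so this reads 7t ≡ 3 (mod 8). To invert 7 modulo 8: 8 = 1·7 + 1, 7 = 7·1 + 0, and unwinding, 1 = 8 − 1·7. Thus 7⁻¹ ≡ -1 ≡ 7 (mod 8).
Multiplying by 7: t ≡ 7·3 = 21 ≡ 5 (mod 8).
Taking t = 5 gives x = 17 + 55·5 = 292.
Indeed 292 ≡ 17 (mod 55) and 292 ≡ 4 (mod 8).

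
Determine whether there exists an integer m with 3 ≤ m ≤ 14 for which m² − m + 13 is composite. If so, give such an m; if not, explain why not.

m = 7

At m = 7: 7² − 7 + 13 = 55 = 5·11, which is composite.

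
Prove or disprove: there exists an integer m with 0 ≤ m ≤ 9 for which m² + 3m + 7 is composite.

m = 3

At m = 3: 3² + 3·3 + 7 = 25 = 5·5, which is composite.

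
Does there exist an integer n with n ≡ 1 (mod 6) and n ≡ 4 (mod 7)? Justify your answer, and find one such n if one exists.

n = 25

The moduli 6 and 7 are coprime, so by the Chinese Remainder Theorem a unique solution modulo 42 exists.
Write n = 1 + 6t and require 1 + 6t ≡ 4 (mod 7), i.e. 6t ≡ 3 (mod 7).
To invert 6 modulo 7: 7 = 1·6 + 1, 6 = 6·1 + 0, and unwinding, 1 = 7 − 1·6. Thus 6⁻¹ ≡ -1 ≡ 6 (mod 7).
Therefore t ≡ 6·3 = 18 ≡ 4 (mod 7).
With t = 4: n = 1 + 6·4 = 25.
Indeed 25 ≡ 1 (mod 6) and 25 ≡ 4 (mod 7).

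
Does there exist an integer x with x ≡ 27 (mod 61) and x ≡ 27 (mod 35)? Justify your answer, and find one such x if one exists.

gcd(61, 35) = 1, so the Chinese Remainder Theorem guarantees exactly one residue class mod 2135 satisfying both.
Write x = 27 + 61t and require 27 + 61t ≡ 27 (mod 35), i.e. 61t ≡ 0 (mod 35).
61 ≡ 26 (mod 35), so this reads 26t ≡ 0 (mod 35). t = 0 satisfies this.
With t = 0: x = 27 + 61·0 = 27.
Verify: 27 = 0·61 + 27 and 27 = 0·35 + 27. ✓

x = 27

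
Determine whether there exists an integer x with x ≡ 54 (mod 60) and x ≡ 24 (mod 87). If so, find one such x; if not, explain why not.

Here gcd(60, 87) = 3, and both 54 and 24 leave remainder 0 mod 3, so the system is consistent.
Write x = 54 + 60t. Then 60t ≡ 24 − 54 ≡ 57 (mod 87); dividing through by 3 gives 20t ≡ 19 (mod 29).
To invert 20 modulo 29: 29 = 1·20 + 9, 20 = 2·9 + 2, 9 = 4·2 + 1, 2 = 2·1 + 0, and unwinding, 1 = 9 − 4·2 = 9 − 4·(20 − 2·9) = −4·20 + 9·9 = −4·20 + 9·(29 − 1·20) = 9·29 − 13·20. Thus 20⁻¹ ≡ -13 ≡ 16 (mod 29).
Therefore t ≡ 16·19 = 304 ≡ 14 (mod 29).
Then x = 54 + 60·14 = 894.
Verify: 894 = 14·60 + 54 and 894 = 10·87 + 24. ✓

x = 894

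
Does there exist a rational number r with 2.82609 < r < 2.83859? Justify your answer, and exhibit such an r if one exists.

r = 17/6

Multiplying by 6: 6·2.82609 = 16.95654 and 6·2.83859 = 17.03154, so the integer 17 lies strictly between them.
So r = 17/6 works: it is a ratio of integers, and dividing 6·2.82609 < 17 < 6·2.83859 through by 6 gives 2.82609 < 17/6 < 2.83859.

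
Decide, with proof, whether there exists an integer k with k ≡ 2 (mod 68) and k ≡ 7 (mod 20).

Both moduli are multiples of 4 = gcd(68, 20), so any solution would satisfy k ≡ 2 and k ≡ 7 modulo 4 simultaneously.
But 2 mod 4 = 2 while 7 mod 4 = 3, a contradiction.
So no integer satisfies both congruences.

No, no such integer exists.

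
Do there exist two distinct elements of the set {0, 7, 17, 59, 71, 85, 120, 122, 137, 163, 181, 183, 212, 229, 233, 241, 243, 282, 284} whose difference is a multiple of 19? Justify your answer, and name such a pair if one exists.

No, no such pair exists.

Reduce each element modulo 19: 0↦0, 7↦7, 17↦17, 59↦2, 71↦14, 85↦9, 120↦6, 122↦8, 137↦4, 163↦11, 181↦10, 183↦12, 212↦3, 229↦1, 233↦5, 241↦13, 243↦15, 282↦16, 284↦18.
All 19 residues are distinct, so no two elements differ by a multiple of 19.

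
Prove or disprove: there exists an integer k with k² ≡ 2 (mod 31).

k = 23 works: 23² = 529, and 529 − 2 = 527 = 17·31.

k = 23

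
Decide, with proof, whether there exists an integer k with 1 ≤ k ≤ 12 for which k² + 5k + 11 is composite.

At k = 12: 12² + 5·12 + 11 = 215 = 5·43, which is composite.

k = 12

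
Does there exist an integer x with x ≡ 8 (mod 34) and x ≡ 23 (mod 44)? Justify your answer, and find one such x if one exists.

No, no such integer exists.

Both moduli are multiples of 2 = gcd(34, 44), so any solution would satisfy x ≡ 8 and x ≡ 23 modulo 2 simultaneously.
But 8 mod 2 = 0 while 23 mod 2 = 1, a contradiction.
So no integer satisfies both congruences.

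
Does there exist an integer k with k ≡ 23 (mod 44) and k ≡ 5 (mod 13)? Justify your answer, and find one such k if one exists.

gcd(44, 13) = 1, so the Chinese Remainder Theorem guarantees exactly one residue class mod 572 satisfying both.
Any solution of the first congruence is k = 23 + 44t; substituting into the second, 44t ≡ 5 − 23 ≡ 8 (mod 13).
44 ≡ 5 (mod 13), so this reads 5t ≡ 8 (mod 13). Note 5·8 = 40 ≡ 1 (mod 13) (as 40 − 1 = 3·13), so 5⁻¹ ≡ 8.
Multiplying by 8: t ≡ 8·8 = 64 ≡ 12 (mod 13).
With t = 12: k = 23 + 44·12 = 551.
Check: 551 mod 44 = 23, 551 mod 13 = 5. ✓

k = 551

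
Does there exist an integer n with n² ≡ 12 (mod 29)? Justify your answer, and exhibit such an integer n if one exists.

No, no such integer exists.

29 is prime, so by Euler's criterion 12 is a square mod 29 iff 12^((29−1)/2) = 12^14 ≡ 1 (mod 29).
Squaring successively (mod 29): 12^2 = 144 ≡ 28; 12^4 ≡ 28² = 784 ≡ 1; 12^8 ≡ 1² = 1 ≡ 1.
Since 14 = 8 + 4 + 2, 12^14 ≡ 1 · 1 · 28; multiplying out mod 29: 1·1 = 1 ≡ 1, then 1·28 = 28 ≡ 28. Thus 12^14 ≡ 28 ≡ −1 (mod 29).
By Euler's criterion 12 is a quadratic non-residue mod 29: no n satisfies n² ≡ 12 (mod 29).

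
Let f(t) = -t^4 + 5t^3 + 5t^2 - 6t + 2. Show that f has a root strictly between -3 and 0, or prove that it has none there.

Yes, f has a root in the interval.

f(-3) = -151 and f(0) = 2, which have opposite signs.
f is continuous everywhere (it is a polynomial), in particular on [-3, 0].
By the Intermediate Value Theorem f must vanish at some point of (-3, 0).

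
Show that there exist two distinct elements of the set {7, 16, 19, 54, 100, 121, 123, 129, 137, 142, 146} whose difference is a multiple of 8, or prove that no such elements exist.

The pair (19, 123) works.

Reduce each element mod 8: 7↦7, 16↦0, 19↦3, 54↦6, 100↦4, 121↦1, 123↦3, 129↦1, 137↦1, 142↦6, 146↦2. The residue 3 repeats (at 19 and 123), and 123 − 19 = 104 = 13·8.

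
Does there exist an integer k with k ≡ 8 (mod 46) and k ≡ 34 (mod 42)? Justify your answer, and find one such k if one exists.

k = 790

Here gcd(46, 42) = 2, and both 8 and 34 leave remainder 0 mod 2, so the system is consistent.
Put k = 8 + 46t, so we need 46t ≡ 26 (mod 42), equivalently (divide by 2) 23t ≡ 13 (mod 21).
23 ≡ 2 (mod 21), so this reads 2t ≡ 13 (mod 21). To invert 2 modulo 21: 21 = 10·2 + 1, 2 = 2·1 + 0, and unwinding, 1 = 21 − 10·2. Thus 2⁻¹ ≡ -10 ≡ 11 (mod 21).
Therefore t ≡ 11·13 = 143 ≡ 17 (mod 21).
Then k = 8 + 46·17 = 790.
Check: 790 mod 46 = 8, 790 mod 42 = 34. ✓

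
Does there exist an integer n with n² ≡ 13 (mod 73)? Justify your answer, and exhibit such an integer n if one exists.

73 is prime, so by Euler's criterion 13 is a square mod 73 iff 13^((73−1)/2) = 13^36 ≡ 1 (mod 73).
Squaring successively (mod 73): 13^2 = 169 ≡ 23; 13^4 ≡ 23² = 529 ≡ 18; 13^8 ≡ 18² = 324 ≡ 32; 13^16 ≡ 32² = 1024 ≡ 2; 13^32 ≡ 2² = 4 ≡ 4.
Since 36 = 32 + 4, 13^36 ≡ 4 · 18; multiplying out mod 73: 4·18 = 72 ≡ 72. Thus 13^36 ≡ 72 ≡ −1 (mod 73).
The value −1 means 13 is a non-residue modulo 73, so n² ≡ 13 (mod 73) is impossible.

No such integer exists.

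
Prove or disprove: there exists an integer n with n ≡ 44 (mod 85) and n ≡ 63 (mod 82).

n = 5229

Since 85 and 82 share no common factor, CRT says the pair of congruences has a solution (unique mod 6970).
Any solution of the first congruence is n = 44 + 85t; substituting into the second, 85t ≡ 63 − 44 ≡ 19 (mod 82).
85 ≡ 3 (mod 82), so this reads 3t ≡ 19 (mod 82). To invert 3 modulo 82: 82 = 27·3 + 1, 3 = 3·1 + 0, and unwinding, 1 = 82 − 27·3. Thus 3⁻¹ ≡ -27 ≡ 55 (mod 82).
Therefore t ≡ 55·19 = 1045 ≡ 61 (mod 82).
With t = 61: n = 44 + 85·61 = 5229.
Indeed 5229 ≡ 44 (mod 85) and 5229 ≡ 63 (mod 82).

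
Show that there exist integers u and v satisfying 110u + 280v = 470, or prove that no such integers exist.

Every value of 110u + 280v is a multiple of gcd(110, 280) = 10; since 10 ∣ 470, solutions exist.
Dividing through by 10 reduces the equation to 11u + 28v = 47.
Euclidean algorithm: 28 = 2·11 + 6, 11 = 1·6 + 5, 6 = 1·5 + 1, 5 = 5·1 + 0.
Unwinding: 1 = 6 − 1·5 = 6 − (11 − 1·6) = −11 + 2·6 = −11 + 2·(28 − 2·11) = 2·28 − 5·11, i.e. 11·(-5) + 28·2 = 1.
Multiplying through by 47: u = (-5)·47 = -235, v = 2·47 = 94 is a solution.
Adding 9·28 to u and subtracting 9·11 from v gives the tidier solution (17, -5).
Indeed 110·17 + 280·(-5) = 1870 − 1400 = 470.

u = 17, v = -5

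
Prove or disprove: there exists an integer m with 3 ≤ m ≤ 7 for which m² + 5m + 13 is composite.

m = 5

At m = 5: 5² + 5·5 + 13 = 63 = 3·21, which is composite.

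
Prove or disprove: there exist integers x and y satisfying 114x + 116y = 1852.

Since gcd(114, 116) = 2 and 1852 = 2·926, Bézout's identity guarantees a solution.
Dividing through by 2 reduces the equation to 57x + 58y = 926.
Dividing repeatedly: 58 = 1·57 + 1, 57 = 57·1 + 0.
Working back up the chain: 1 = 58 − 1·57. So 57·(-1) + 58·1 = 1.
Times 926: 57·(-926) + 58·926 = 926, so (-926, 926) solves it.
Adding 16·58 to x and subtracting 16·57 from y gives the tidier solution (2, 14).
Check: 114·2 + 116·14 = 228 + 1624 = 1852. ✓

x = 2, y = 14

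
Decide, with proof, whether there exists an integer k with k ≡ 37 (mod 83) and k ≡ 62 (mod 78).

k = 452

gcd(83, 78) = 1, so the Chinese Remainder Theorem guarantees exactly one residue class mod 6474 satisfying both.
Write k = 37 + 83t and require 37 + 83t ≡ 62 (mod 78), i.e. 83t ≡ 25 (mod 78).
83 ≡ 5 (mod 78), so this reads 5t ≡ 25 (mod 78). To invert 5 modulo 78: 78 = 15·5 + 3, 5 = 1·3 + 2, 3 = 1·2 + 1, 2 = 2·1 + 0, and unwinding, 1 = 3 − 1·2 = 3 − (5 − 1·3) = −5 + 2·3 = −5 + 2·(78 − 15·5) = 2·78 − 31·5. Thus 5⁻¹ ≡ -31 ≡ 47 (mod 78).
Multiplying by 47: t ≡ 47·25 = 1175 ≡ 5 (mod 78).
With t = 5: k = 37 + 83·5 = 452.
Check: 452 mod 83 = 37, 452 mod 78 = 62. ✓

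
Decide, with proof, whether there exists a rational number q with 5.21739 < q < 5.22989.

q = 47/9

Look for a denominator N such that an integer falls strictly between N·5.21739 and N·5.22989. N = 9 works: 9·5.21739 = 46.95651 < 47 < 47.06901 = 9·5.22989.
So q = 47/9 works: it is a ratio of integers, and dividing 9·5.21739 < 47 < 9·5.22989 through by 9 gives 5.21739 < 47/9 < 5.22989.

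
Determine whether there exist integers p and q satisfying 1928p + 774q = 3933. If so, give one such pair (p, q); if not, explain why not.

Any value of 1928p + 774q is a multiple of gcd(1928, 774) = 2.
But 3933 = 2·1966 + 1, so 2 ∤ 3933.
So the equation is unsolvable over ℤ.

No, no such integers exist.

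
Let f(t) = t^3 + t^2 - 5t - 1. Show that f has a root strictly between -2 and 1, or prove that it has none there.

Such a root exists.

f(-2) = 5 and f(1) = -4, which have opposite signs.
As a polynomial, f is continuous on every closed interval.
By the Intermediate Value Theorem, f takes the value 0 somewhere in the open interval.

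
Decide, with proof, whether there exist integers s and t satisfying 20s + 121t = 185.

Since gcd(20, 121) = 1, every integer is an integer combination of 20 and 121.
Euclidean algorithm: 121 = 6·20 + 1, 20 = 20·1 + 0.
Back-substituting, 1 = 121 − 6·20; that is, 20·(-6) + 121·1 = 1.
Times 185: 20·(-1110) + 121·185 = 185, so (-1110, 185) solves it.
Adding 10·121 to s and subtracting 10·20 from t gives the tidier solution (100, -15).
Indeed 20·100 + 121·(-15) = 2000 − 1815 = 185.

s = 100, t = -15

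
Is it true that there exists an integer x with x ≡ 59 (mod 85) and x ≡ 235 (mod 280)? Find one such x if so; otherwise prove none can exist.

gcd(85, 280) = 5. If x ≡ 59 (mod 85) and x ≡ 235 (mod 280), then x ≡ 59 (mod 5) and x ≡ 235 (mod 5).
These are incompatible: 59 − 235 = -176 is not divisible by 5.
Hence the system has no solution.

No such integer exists.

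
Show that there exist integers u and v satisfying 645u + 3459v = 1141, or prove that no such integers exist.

Any value of 645u + 3459v is a multiple of gcd(645, 3459) = 3.
But 1141 = 3·380 + 1, so 3 ∤ 1141.
Therefore 645u + 3459v = 1141 has no solution in integers.

No such integers exist.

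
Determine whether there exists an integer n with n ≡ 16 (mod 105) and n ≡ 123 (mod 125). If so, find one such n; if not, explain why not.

There is no such integer.

gcd(105, 125) = 5. If n ≡ 16 (mod 105) and n ≡ 123 (mod 125), then n ≡ 16 (mod 5) and n ≡ 123 (mod 5).
These are incompatible: 16 − 123 = -107 is not divisible by 5.
Hence the system has no solution.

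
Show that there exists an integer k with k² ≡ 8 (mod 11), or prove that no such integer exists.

Squares mod 11 repeat after k = 5 (as (−k)² = k²); for k = 0..5 they are 0, 1, 4, 9, 5, 3.
The set of squares mod 11 is therefore {0, 1, 3, 4, 5, 9}, which does not contain 8.
Therefore k² ≡ 8 (mod 11) has no solution.

There is no such integer.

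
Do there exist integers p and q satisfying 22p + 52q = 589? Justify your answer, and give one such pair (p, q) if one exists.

No, no such integers exist.

gcd(22, 52) = 2, so every integer of the form 22p + 52q is a multiple of 2.
But 589 is not a multiple of 2 (it leaves remainder 1).
Therefore 22p + 52q = 589 has no solution in integers.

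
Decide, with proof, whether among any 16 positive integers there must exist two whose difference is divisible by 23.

No; for instance {57, 58, 59, 60, 61, 62, 63, 64, 65, 66, 67, 68, 69, 70, 71, 72} is a counterexample.

Try 16 consecutive integers, 57, 58, …, 72. Their remainders mod 23 are 11, 12, 13, 14, 15, 16, 17, 18, 19, 20, 21, 22, 0, 1, 2, 3 — pairwise different, as any 16 ≤ 23 consecutive integers have distinct residues.
Any two of them differ by at most 15 < 23 and by at least 1, so no difference is a multiple of 23.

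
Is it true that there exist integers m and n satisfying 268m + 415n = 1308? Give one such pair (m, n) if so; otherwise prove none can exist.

268 and 415 are coprime, so 268m + 415n ranges over all of ℤ.
Dividing repeatedly: 415 = 1·268 + 147, 268 = 1·147 + 121, 147 = 1·121 + 26, 121 = 4·26 + 17, 26 = 1·17 + 9, 17 = 1·9 + 8, 9 = 1·8 + 1, 8 = 8·1 + 0.
Back-substituting, 1 = 9 − 1·8 = 9 − (17 − 1·9) = −17 + 2·9 = −17 + 2·(26 − 1·17) = 2·26 − 3·17 = 2·26 − 3·(121 − 4·26) = −3·121 + 14·26 = −3·121 + 14·(147 − 1·121) = 14·147 − 17·121 = 14·147 − 17·(268 − 1·147) = −17·268 + 31·147 = −17·268 + 31·(415 − 1·268) = 31·415 − 48·268; that is, 268·(-48) + 415·31 = 1.
Times 1308: 268·(-62784) + 415·40548 = 1308, so (-62784, 40548) solves it.
The general solution is m = -62784 + 415k, n = 40548 − 268k; taking k = 152 gives the smaller pair m = 296, n = -188.
Indeed 268·296 + 415·(-188) = 79328 − 78020 = 1308.

m = 296, n = -188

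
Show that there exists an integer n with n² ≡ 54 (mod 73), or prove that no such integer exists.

n = 28

Take n = 28. Then 28² = 784 = 10·73 + 54, so 28² ≡ 54 (mod 73).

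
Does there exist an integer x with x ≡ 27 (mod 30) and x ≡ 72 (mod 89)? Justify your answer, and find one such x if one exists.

x = 1407

The moduli 30 and 89 are coprime, so by the Chinese Remainder Theorem a unique solution modulo 2670 exists.
Write x = 27 + 30t and require 27 + 30t ≡ 72 (mod 89), i.e. 30t ≡ 45 (mod 89).
Invert 30 mod 89 by the Euclidean algorithm: 89 = 2·30 + 29, 30 = 1·29 + 1, 29 = 29·1 + 0; back-substituting, 1 = 30 − 1·29 = 30 − (89 − 2·30) = −89 + 3·30. Hence 30·3 ≡ 1, so 30⁻¹ ≡ 3 (mod 89).
Multiplying by 3: t ≡ 3·45 = 135 ≡ 46 (mod 89).
With t = 46: x = 27 + 30·46 = 1407.
Verify: 1407 = 46·30 + 27 and 1407 = 15·89 + 72. ✓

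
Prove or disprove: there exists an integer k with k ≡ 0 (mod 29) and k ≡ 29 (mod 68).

k = 29

The moduli 29 and 68 are coprime, so by the Chinese Remainder Theorem a unique solution modulo 1972 exists.
Write k = 0 + 29t and require 0 + 29t ≡ 29 (mod 68), i.e. 29t ≡ 29 (mod 68).
Since 29·61 = 1769 = 26·68 + 1, the inverse of 29 mod 68 is 61.
Multiplying by 61: t ≡ 61·29 = 1769 ≡ 1 (mod 68).
With t = 1: k = 0 + 29·1 = 29.
Indeed 29 ≡ 0 (mod 29) and 29 ≡ 29 (mod 68).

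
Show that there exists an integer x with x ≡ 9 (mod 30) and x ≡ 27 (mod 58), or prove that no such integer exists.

x = 549

Here gcd(30, 58) = 2, and both 9 and 27 leave remainder 1 mod 2, so the system is consistent.
Put x = 9 + 30t, so we need 30t ≡ 18 (mod 58), equivalently (divide by 2) 15t ≡ 9 (mod 29).
Since 15·2 = 30 = 1·29 + 1, the inverse of 15 mod 29 is 2.
Multiplying by 2: t ≡ 2·9 = 18 (mod 29).
Then x = 9 + 30·18 = 549.
Check: 549 mod 30 = 9, 549 mod 58 = 27. ✓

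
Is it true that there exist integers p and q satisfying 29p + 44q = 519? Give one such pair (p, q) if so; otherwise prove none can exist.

Since gcd(29, 44) = 1, every integer is an integer combination of 29 and 44.
Dividing repeatedly: 44 = 1·29 + 15, 29 = 1·15 + 14, 15 = 1·14 + 1, 14 = 14·1 + 0.
Back-substituting, 1 = 15 − 1·14 = 15 − (29 − 1·15) = −29 + 2·15 = −29 + 2·(44 − 1·29) = 2·44 − 3·29; that is, 29·(-3) + 44·2 = 1.
Multiplying through by 519: p = (-3)·519 = -1557, q = 2·519 = 1038 is a solution.
The general solution is p = -1557 + 44k, q = 1038 − 29k; taking k = 36 gives the smaller pair p = 27, q = -6.
Indeed 29·27 + 44·(-6) = 783 − 264 = 519.

p = 27, q = -6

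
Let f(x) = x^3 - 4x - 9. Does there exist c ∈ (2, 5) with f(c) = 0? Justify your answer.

Yes, such a c exists.

f(2) = -9 and f(5) = 96, which have opposite signs.
As a polynomial, f is continuous on every closed interval.
So by the Intermediate Value Theorem there is a c strictly between 2 and 5 with f(c) = 0.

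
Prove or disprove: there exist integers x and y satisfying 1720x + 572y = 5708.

Since gcd(1720, 572) = 4 and 5708 = 4·1427, Bézout's identity guarantees a solution.
Dividing through by 4 reduces the equation to 430x + 143y = 1427.
Dividing repeatedly: 430 = 3·143 + 1, 143 = 143·1 + 0.
Back-substituting, 1 = 430 − 3·143; that is, 430·1 + 143·(-3) = 1.
Times 1427: 430·1427 + 143·(-4281) = 1427, so (1427, -4281) solves it.
Shifting by a multiple of (143, −430) keeps it a solution: x = 1427 − 9·143 = 140, y = -4281 + 9·430 = -411.
Check: 1720·140 + 572·(-411) = 240800 − 235092 = 5708. ✓

x = 140, y = -411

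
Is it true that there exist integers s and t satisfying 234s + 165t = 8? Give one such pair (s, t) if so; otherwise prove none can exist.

Both 234 and 165 are divisible by gcd(234, 165) = 3, hence so is any combination 234s + 165t.
However 8 leaves remainder 2 on division by 3.
So the equation is unsolvable over ℤ.

There are no such integers.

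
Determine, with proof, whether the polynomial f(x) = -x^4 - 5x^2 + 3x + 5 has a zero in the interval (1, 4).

f(1) = 2 and f(4) = -319, which have opposite signs.
f is continuous everywhere (it is a polynomial), in particular on [1, 4].
By the Intermediate Value Theorem, f takes the value 0 somewhere in the open interval.

Such a root exists.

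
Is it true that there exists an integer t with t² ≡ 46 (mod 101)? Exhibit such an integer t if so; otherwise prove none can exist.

No, no such integer exists.

101 is prime, so by Euler's criterion 46 is a square mod 101 iff 46^((101−1)/2) = 46^50 ≡ 1 (mod 101).
Squaring successively (mod 101): 46^2 = 2116 ≡ 96; 46^4 ≡ 96² = 9216 ≡ 25; 46^8 ≡ 25² = 625 ≡ 19; 46^16 ≡ 19² = 361 ≡ 58; 46^32 ≡ 58² = 3364 ≡ 31.
Since 50 = 32 + 16 + 2, 46^50 ≡ 31 · 58 · 96; multiplying out mod 101: 31·58 = 1798 ≡ 81, then 81·96 = 7776 ≡ 100. Thus 46^50 ≡ 100 ≡ −1 (mod 101).
The value −1 means 46 is a non-residue modulo 101, so t² ≡ 46 (mod 101) is impossible.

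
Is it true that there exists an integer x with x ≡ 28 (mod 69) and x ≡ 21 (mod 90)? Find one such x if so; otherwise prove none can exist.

No, no such integer exists.

Reduce both congruences modulo 3, which divides 69 and 90: they say x ≡ 28 (mod 3) and x ≡ 21 (mod 3).
But 28 mod 3 = 1 while 21 mod 3 = 0, a contradiction.
So no integer satisfies both congruences.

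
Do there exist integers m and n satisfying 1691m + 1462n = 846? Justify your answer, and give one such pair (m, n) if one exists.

m = 42, n = -48

1691 and 1462 are coprime, so 1691m + 1462n ranges over all of ℤ.
Run the Euclidean algorithm on 1691 and 1462: 1691 = 1·1462 + 229, 1462 = 6·229 + 88, 229 = 2·88 + 53, 88 = 1·53 + 35, 53 = 1·35 + 18, 35 = 1·18 + 17, 18 = 1·17 + 1, 17 = 17·1 + 0.
Unwinding: 1 = 18 − 1·17 = 18 − (35 − 1·18) = −35 + 2·18 = −35 + 2·(53 − 1·35) = 2·53 − 3·35 = 2·53 − 3·(88 − 1·53) = −3·88 + 5·53 = −3·88 + 5·(229 − 2·88) = 5·229 − 13·88 = 5·229 − 13·(1462 − 6·229) = −13·1462 + 83·229 = −13·1462 + 83·(1691 − 1·1462) = 83·1691 − 96·1462, i.e. 1691·83 + 1462·(-96) = 1.
Times 846: 1691·70218 + 1462·(-81216) = 846, so (70218, -81216) solves it.
Shifting by a multiple of (1462, −1691) keeps it a solution: m = 70218 − 48·1462 = 42, n = -81216 + 48·1691 = -48.
Check: 1691·42 + 1462·(-48) = 71022 − 70176 = 846. ✓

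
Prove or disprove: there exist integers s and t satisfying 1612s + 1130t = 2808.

s = 184, t = -260

Every value of 1612s + 1130t is a multiple of gcd(1612, 1130) = 2; since 2 ∣ 2808, solutions exist.
Dividing through by 2 reduces the equation to 806s + 565t = 1404.
Run the Euclidean algorithm on 806 and 565: 806 = 1·565 + 241, 565 = 2·241 + 83, 241 = 2·83 + 75, 83 = 1·75 + 8, 75 = 9·8 + 3, 8 = 2·3 + 2, 3 = 1·2 + 1, 2 = 2·1 + 0.
Working back up the chain: 1 = 3 − 1·2 = 3 − (8 − 2·3) = −8 + 3·3 = −8 + 3·(75 − 9·8) = 3·75 − 28·8 = 3·75 − 28·(83 − 1·75) = −28·83 + 31·75 = −28·83 + 31·(241 − 2·83) = 31·241 − 90·83 = 31·241 − 90·(565 − 2·241) = −90·565 + 211·241 = −90·565 + 211·(806 − 1·565) = 211·806 − 301·565. So 806·211 + 565·(-301) = 1.
Scaling by 1404 gives the particular solution (s, t) = (296244, -422604).
The general solution is s = 296244 + 565k, t = -422604 − 806k; taking k = -524 gives the smaller pair s = 184, t = -260.
Check: 1612·184 + 1130·(-260) = 296608 − 293800 = 2808. ✓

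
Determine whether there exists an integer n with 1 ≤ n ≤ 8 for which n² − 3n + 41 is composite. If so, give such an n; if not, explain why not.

At n = 2: 2² − 3·2 + 41 = 39 = 3·13, which is composite.

n = 2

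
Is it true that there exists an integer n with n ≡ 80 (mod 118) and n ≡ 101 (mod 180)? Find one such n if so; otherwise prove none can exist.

No such integer exists.

Reduce both congruences modulo 2, which divides 118 and 180: they say n ≡ 80 (mod 2) and n ≡ 101 (mod 2).
However 80 ≡ 0 and 101 ≡ 1 (mod 2), and 0 ≠ 1.
So no integer satisfies both congruences.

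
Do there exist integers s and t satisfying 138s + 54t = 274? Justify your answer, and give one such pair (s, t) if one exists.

gcd(138, 54) = 6, so every integer of the form 138s + 54t is a multiple of 6.
But 274 = 6·45 + 4, so 6 ∤ 274.
Hence no integers s, t satisfy the equation.

No, no such integers exist.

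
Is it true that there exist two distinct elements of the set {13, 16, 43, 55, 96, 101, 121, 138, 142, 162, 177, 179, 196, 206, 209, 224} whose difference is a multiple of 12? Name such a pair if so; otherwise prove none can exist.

Both 13 and 121 leave remainder 1 on division by 12; their difference 108 = 9·12 is a multiple of 12.

13 and 121 are such a pair.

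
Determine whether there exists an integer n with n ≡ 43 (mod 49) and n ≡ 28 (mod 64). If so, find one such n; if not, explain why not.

n = 92

Since 49 and 64 share no common factor, CRT says the pair of congruences has a solution (unique mod 3136).
Write n = 43 + 49t and require 43 + 49t ≡ 28 (mod 64), i.e. 49t ≡ 49 (mod 64).
Invert 49 mod 64 by the Euclidean algorithm: 64 = 1·49 + 15, 49 = 3·15 + 4, 15 = 3·4 + 3, 4 = 1·3 + 1, 3 = 3·1 + 0; back-substituting, 1 = 4 − 1·3 = 4 − (15 − 3·4) = −15 + 4·4 = −15 + 4·(49 − 3·15) = 4·49 − 13·15 = 4·49 − 13·(64 − 1·49) = −13·64 + 17·49. Hence 49·17 ≡ 1, so 49⁻¹ ≡ 17 (mod 64).
Multiplying by 17: t ≡ 17·49 = 833 ≡ 1 (mod 64).
With t = 1: n = 43 + 49·1 = 92.
Check: 92 mod 49 = 43, 92 mod 64 = 28. ✓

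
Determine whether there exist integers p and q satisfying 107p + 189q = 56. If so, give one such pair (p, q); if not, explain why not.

Since gcd(107, 189) = 1, every integer is an integer combination of 107 and 189.
Dividing repeatedly: 189 = 1·107 + 82, 107 = 1·82 + 25, 82 = 3·25 + 7, 25 = 3·7 + 4, 7 = 1·4 + 3, 4 = 1·3 + 1, 3 = 3·1 + 0.
Working back up the chain: 1 = 4 − 1·3 = 4 − (7 − 1·4) = −7 + 2·4 = −7 + 2·(25 − 3·7) = 2·25 − 7·7 = 2·25 − 7·(82 − 3·25) = −7·82 + 23·25 = −7·82 + 23·(107 − 1·82) = 23·107 − 30·82 = 23·107 − 30·(189 − 1·107) = −30·189 + 53·107. So 107·53 + 189·(-30) = 1.
Multiplying through by 56: p = 53·56 = 2968, q = (-30)·56 = -1680 is a solution.
The general solution is p = 2968 + 189k, q = -1680 − 107k; taking k = -15 gives the smaller pair p = 133, q = -75.
Indeed 107·133 + 189·(-75) = 14231 − 14175 = 56.

p = 133, q = -75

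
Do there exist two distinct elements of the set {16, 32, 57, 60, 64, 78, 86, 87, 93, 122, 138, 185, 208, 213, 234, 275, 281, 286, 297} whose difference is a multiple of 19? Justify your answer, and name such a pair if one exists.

Two integers differ by a multiple of 19 exactly when they have the same residue mod 19. The residues are 16↦16, 32↦13, 57↦0, 60↦3, 64↦7, 78↦2, 86↦10, 87↦11, 93↦17, 122↦8, 138↦5, 185↦14, 208↦18, 213↦4, 234↦6, 275↦9, 281↦15, 286↦1, 297↦12.
No residue repeats among the 19 elements, so no pair has difference ≡ 0 (mod 19).

There is no such pair.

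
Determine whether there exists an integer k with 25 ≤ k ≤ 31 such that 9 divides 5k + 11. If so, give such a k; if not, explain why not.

No, no such integer k in that range exists.

The values of 5k + 11 for k = 25, 26, …, 31 are 136, 141, 146, 151, 156, 161, 166; reduced mod 9 these are 1, 6, 2, 7, 3, 8, 4.
None is 0, so 9 never divides 5k + 11 on this range.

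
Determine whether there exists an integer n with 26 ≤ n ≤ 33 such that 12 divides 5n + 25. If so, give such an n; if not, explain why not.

n = 31

For n = 26, 27, …, 30 the values 155, 160, 165, 170, 175 are not multiples of 12. n = 31 works, since 5·31 + 25 = 180 = 15·12.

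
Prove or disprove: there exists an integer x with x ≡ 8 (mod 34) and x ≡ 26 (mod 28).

Here gcd(34, 28) = 2, and both 8 and 26 leave remainder 0 mod 2, so the system is consistent.
List candidates x ≡ 8 (mod 34): 8, 42, 76, 110. Modulo 28 these are 8, 14, 20, 26; 110 gives 26 as required.
Indeed 110 ≡ 8 (mod 34) and 110 ≡ 26 (mod 28).

x = 110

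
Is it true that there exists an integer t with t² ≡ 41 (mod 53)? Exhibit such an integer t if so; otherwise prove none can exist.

No, no such integer exists.

Apply Euler's criterion with the prime 53: 41 is a quadratic residue iff 41^26 ≡ 1 (mod 53), and a non-residue iff it is ≡ −1.
Repeated squaring mod 53: 41^2 = 1681 ≡ 38; 41^4 ≡ 38² = 1444 ≡ 13; 41^8 ≡ 13² = 169 ≡ 10; 41^16 ≡ 10² = 100 ≡ 47.
Since 26 = 16 + 8 + 2, 41^26 ≡ 47 · 10 · 38; multiplying out mod 53: 47·10 = 470 ≡ 46, then 46·38 = 1748 ≡ 52. Thus 41^26 ≡ 52 ≡ −1 (mod 53).
By Euler's criterion 41 is a quadratic non-residue mod 53: no t satisfies t² ≡ 41 (mod 53).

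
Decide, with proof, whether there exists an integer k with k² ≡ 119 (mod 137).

k = 121

k = 121 works: 121² = 14641, and 14641 − 119 = 14522 = 106·137.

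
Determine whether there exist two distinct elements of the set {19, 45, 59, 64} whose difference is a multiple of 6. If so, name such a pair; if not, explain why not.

No such pair exists.

Reduce each element modulo 6: 19↦1, 45↦3, 59↦5, 64↦4.
No residue repeats among the 4 elements, so no pair has difference ≡ 0 (mod 6).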